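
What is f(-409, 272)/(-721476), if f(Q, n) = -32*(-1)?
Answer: -8/180369 ≈ -4.4354e-5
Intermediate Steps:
f(Q, n) = 32
f(-409, 272)/(-721476) = 32/(-721476) = 32*(-1/721476) = -8/180369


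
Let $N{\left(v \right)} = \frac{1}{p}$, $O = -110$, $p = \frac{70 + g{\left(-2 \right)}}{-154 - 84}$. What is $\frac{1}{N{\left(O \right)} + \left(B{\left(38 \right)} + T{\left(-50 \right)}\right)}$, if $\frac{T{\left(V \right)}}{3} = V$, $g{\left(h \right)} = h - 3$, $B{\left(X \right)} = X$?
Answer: $- \frac{65}{7518} \approx -0.0086459$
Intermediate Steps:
$g{\left(h \right)} = -3 + h$ ($g{\left(h \right)} = h - 3 = -3 + h$)
$p = - \frac{65}{238}$ ($p = \frac{70 - 5}{-154 - 84} = \frac{70 - 5}{-238} = 65 \left(- \frac{1}{238}\right) = - \frac{65}{238} \approx -0.27311$)
$T{\left(V \right)} = 3 V$
$N{\left(v \right)} = - \frac{238}{65}$ ($N{\left(v \right)} = \frac{1}{- \frac{65}{238}} = - \frac{238}{65}$)
$\frac{1}{N{\left(O \right)} + \left(B{\left(38 \right)} + T{\left(-50 \right)}\right)} = \frac{1}{- \frac{238}{65} + \left(38 + 3 \left(-50\right)\right)} = \frac{1}{- \frac{238}{65} + \left(38 - 150\right)} = \frac{1}{- \frac{238}{65} - 112} = \frac{1}{- \frac{7518}{65}} = - \frac{65}{7518}$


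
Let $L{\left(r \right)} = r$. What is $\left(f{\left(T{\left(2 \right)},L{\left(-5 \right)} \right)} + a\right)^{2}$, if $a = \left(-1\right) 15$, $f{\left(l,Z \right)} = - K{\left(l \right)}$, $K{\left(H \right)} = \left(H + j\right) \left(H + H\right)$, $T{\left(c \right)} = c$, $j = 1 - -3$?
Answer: $1521$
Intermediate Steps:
$j = 4$ ($j = 1 + 3 = 4$)
$K{\left(H \right)} = 2 H \left(4 + H\right)$ ($K{\left(H \right)} = \left(H + 4\right) \left(H + H\right) = \left(4 + H\right) 2 H = 2 H \left(4 + H\right)$)
$f{\left(l,Z \right)} = - 2 l \left(4 + l\right)$
$a = -15$
$\left(f{\left(T{\left(2 \right)},L{\left(-5 \right)} \right)} + a\right)^{2} = \left(\left(-2\right) 2 \left(4 + 2\right) - 15\right)^{2} = \left(\left(-2\right) 2 \cdot 6 - 15\right)^{2} = \left(-24 - 15\right)^{2} = \left(-39\right)^{2} = 1521$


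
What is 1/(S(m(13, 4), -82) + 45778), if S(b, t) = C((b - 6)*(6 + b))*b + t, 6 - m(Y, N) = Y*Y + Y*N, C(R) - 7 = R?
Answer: -1/9886444 ≈ -1.0115e-7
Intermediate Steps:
C(R) = 7 + R
m(Y, N) = 6 - Y² - N*Y (m(Y, N) = 6 - (Y*Y + Y*N) = 6 - (Y² + N*Y) = 6 + (-Y² - N*Y) = 6 - Y² - N*Y)
S(b, t) = t + b*(7 + (-6 + b)*(6 + b)) (S(b, t) = (7 + (b - 6)*(6 + b))*b + t = (7 + (-6 + b)*(6 + b))*b + t = b*(7 + (-6 + b)*(6 + b)) + t = t + b*(7 + (-6 + b)*(6 + b)))
1/(S(m(13, 4), -82) + 45778) = 1/((-82 + (6 - 1*13² - 1*4*13)*(-29 + (6 - 1*13² - 1*4*13)²)) + 45778) = 1/((-82 + (6 - 1*169 - 52)*(-29 + (6 - 1*169 - 52)²)) + 45778) = 1/((-82 + (6 - 169 - 52)*(-29 + (6 - 169 - 52)²)) + 45778) = 1/((-82 - 215*(-29 + (-215)²)) + 45778) = 1/((-82 - 215*(-29 + 46225)) + 45778) = 1/((-82 - 215*46196) + 45778) = 1/((-82 - 9932140) + 45778) = 1/(-9932222 + 45778) = 1/(-9886444) = -1/9886444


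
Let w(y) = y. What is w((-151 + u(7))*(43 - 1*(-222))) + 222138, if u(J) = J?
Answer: 183978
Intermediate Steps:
w((-151 + u(7))*(43 - 1*(-222))) + 222138 = (-151 + 7)*(43 - 1*(-222)) + 222138 = -144*(43 + 222) + 222138 = -144*265 + 222138 = -38160 + 222138 = 183978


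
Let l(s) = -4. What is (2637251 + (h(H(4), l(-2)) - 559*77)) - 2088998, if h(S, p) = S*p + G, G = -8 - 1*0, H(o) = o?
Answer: 505186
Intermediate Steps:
G = -8 (G = -8 + 0 = -8)
h(S, p) = -8 + S*p (h(S, p) = S*p - 8 = -8 + S*p)
(2637251 + (h(H(4), l(-2)) - 559*77)) - 2088998 = (2637251 + ((-8 + 4*(-4)) - 559*77)) - 2088998 = (2637251 + ((-8 - 16) - 43043)) - 2088998 = (2637251 + (-24 - 43043)) - 2088998 = (2637251 - 43067) - 2088998 = 2594184 - 2088998 = 505186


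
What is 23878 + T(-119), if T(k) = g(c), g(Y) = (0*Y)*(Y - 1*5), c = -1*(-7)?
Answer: 23878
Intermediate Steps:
c = 7
g(Y) = 0 (g(Y) = 0*(Y - 5) = 0*(-5 + Y) = 0)
T(k) = 0
23878 + T(-119) = 23878 + 0 = 23878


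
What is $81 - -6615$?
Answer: $6696$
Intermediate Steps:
$81 - -6615 = 81 + 6615 = 6696$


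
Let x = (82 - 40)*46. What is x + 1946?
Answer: 3878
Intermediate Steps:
x = 1932 (x = 42*46 = 1932)
x + 1946 = 1932 + 1946 = 3878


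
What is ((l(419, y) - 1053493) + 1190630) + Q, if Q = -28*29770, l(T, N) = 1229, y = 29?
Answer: -695194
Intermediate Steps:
Q = -833560
((l(419, y) - 1053493) + 1190630) + Q = ((1229 - 1053493) + 1190630) - 833560 = (-1052264 + 1190630) - 833560 = 138366 - 833560 = -695194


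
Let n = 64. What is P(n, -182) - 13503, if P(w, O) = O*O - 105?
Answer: 19516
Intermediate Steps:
P(w, O) = -105 + O² (P(w, O) = O² - 105 = -105 + O²)
P(n, -182) - 13503 = (-105 + (-182)²) - 13503 = (-105 + 33124) - 13503 = 33019 - 13503 = 19516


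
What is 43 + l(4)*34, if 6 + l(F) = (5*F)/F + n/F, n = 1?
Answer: 35/2 ≈ 17.500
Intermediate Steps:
l(F) = -1 + 1/F (l(F) = -6 + ((5*F)/F + 1/F) = -6 + (5 + 1/F) = -1 + 1/F)
43 + l(4)*34 = 43 + ((1 - 1*4)/4)*34 = 43 + ((1 - 4)/4)*34 = 43 + ((¼)*(-3))*34 = 43 - ¾*34 = 43 - 51/2 = 35/2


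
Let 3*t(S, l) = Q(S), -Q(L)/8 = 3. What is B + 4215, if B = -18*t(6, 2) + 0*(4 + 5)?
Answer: 4359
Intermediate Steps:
Q(L) = -24 (Q(L) = -8*3 = -24)
t(S, l) = -8 (t(S, l) = (1/3)*(-24) = -8)
B = 144 (B = -18*(-8) + 0*(4 + 5) = 144 + 0*9 = 144 + 0 = 144)
B + 4215 = 144 + 4215 = 4359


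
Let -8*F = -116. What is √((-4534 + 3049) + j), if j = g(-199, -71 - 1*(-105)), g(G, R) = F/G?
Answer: I*√235241482/398 ≈ 38.537*I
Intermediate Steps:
F = 29/2 (F = -⅛*(-116) = 29/2 ≈ 14.500)
g(G, R) = 29/(2*G)
j = -29/398 (j = (29/2)/(-199) = (29/2)*(-1/199) = -29/398 ≈ -0.072864)
√((-4534 + 3049) + j) = √((-4534 + 3049) - 29/398) = √(-1485 - 29/398) = √(-591059/398) = I*√235241482/398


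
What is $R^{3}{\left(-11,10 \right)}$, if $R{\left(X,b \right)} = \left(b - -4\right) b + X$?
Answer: $2146689$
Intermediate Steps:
$R{\left(X,b \right)} = X + b \left(4 + b\right)$ ($R{\left(X,b \right)} = \left(b + 4\right) b + X = \left(4 + b\right) b + X = b \left(4 + b\right) + X = X + b \left(4 + b\right)$)
$R^{3}{\left(-11,10 \right)} = \left(-11 + 10^{2} + 4 \cdot 10\right)^{3} = \left(-11 + 100 + 40\right)^{3} = 129^{3} = 2146689$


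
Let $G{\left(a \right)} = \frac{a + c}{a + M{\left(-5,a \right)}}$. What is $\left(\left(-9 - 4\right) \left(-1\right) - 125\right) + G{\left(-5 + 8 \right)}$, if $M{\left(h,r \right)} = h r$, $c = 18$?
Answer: $- \frac{455}{4} \approx -113.75$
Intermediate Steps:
$G{\left(a \right)} = - \frac{18 + a}{4 a}$ ($G{\left(a \right)} = \frac{a + 18}{a - 5 a} = \frac{18 + a}{\left(-4\right) a} = \left(18 + a\right) \left(- \frac{1}{4 a}\right) = - \frac{18 + a}{4 a}$)
$\left(\left(-9 - 4\right) \left(-1\right) - 125\right) + G{\left(-5 + 8 \right)} = \left(\left(-9 - 4\right) \left(-1\right) - 125\right) + \frac{-18 - \left(-5 + 8\right)}{4 \left(-5 + 8\right)} = \left(\left(-13\right) \left(-1\right) - 125\right) + \frac{-18 - 3}{4 \cdot 3} = \left(13 - 125\right) + \frac{1}{4} \cdot \frac{1}{3} \left(-18 - 3\right) = -112 + \frac{1}{4} \cdot \frac{1}{3} \left(-21\right) = -112 - \frac{7}{4} = - \frac{455}{4}$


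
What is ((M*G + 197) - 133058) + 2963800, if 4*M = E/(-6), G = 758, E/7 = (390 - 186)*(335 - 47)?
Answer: -10158149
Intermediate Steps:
E = 411264 (E = 7*((390 - 186)*(335 - 47)) = 7*(204*288) = 7*58752 = 411264)
M = -17136 (M = (411264/(-6))/4 = (411264*(-⅙))/4 = (¼)*(-68544) = -17136)
((M*G + 197) - 133058) + 2963800 = ((-17136*758 + 197) - 133058) + 2963800 = ((-12989088 + 197) - 133058) + 2963800 = (-12988891 - 133058) + 2963800 = -13121949 + 2963800 = -10158149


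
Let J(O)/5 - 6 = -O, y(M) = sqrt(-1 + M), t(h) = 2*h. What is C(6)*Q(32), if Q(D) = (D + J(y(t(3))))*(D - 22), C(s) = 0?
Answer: 0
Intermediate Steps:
J(O) = 30 - 5*O (J(O) = 30 + 5*(-O) = 30 - 5*O)
Q(D) = (-22 + D)*(30 + D - 5*sqrt(5)) (Q(D) = (D + (30 - 5*sqrt(-1 + 2*3)))*(D - 22) = (D + (30 - 5*sqrt(-1 + 6)))*(-22 + D) = (D + (30 - 5*sqrt(5)))*(-22 + D) = (30 + D - 5*sqrt(5))*(-22 + D) = (-22 + D)*(30 + D - 5*sqrt(5)))
C(6)*Q(32) = 0*(-660 + 32**2 + 8*32 + 110*sqrt(5) - 5*32*sqrt(5)) = 0*(-660 + 1024 + 256 + 110*sqrt(5) - 160*sqrt(5)) = 0*(620 - 50*sqrt(5)) = 0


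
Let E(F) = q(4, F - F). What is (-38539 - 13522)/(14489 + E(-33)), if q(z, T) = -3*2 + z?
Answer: -52061/14487 ≈ -3.5936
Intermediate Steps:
q(z, T) = -6 + z
E(F) = -2 (E(F) = -6 + 4 = -2)
(-38539 - 13522)/(14489 + E(-33)) = (-38539 - 13522)/(14489 - 2) = -52061/14487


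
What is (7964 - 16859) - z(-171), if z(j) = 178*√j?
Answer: -8895 - 534*I*√19 ≈ -8895.0 - 2327.7*I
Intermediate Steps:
(7964 - 16859) - z(-171) = (7964 - 16859) - 178*√(-171) = -8895 - 178*3*I*√19 = -8895 - 534*I*√19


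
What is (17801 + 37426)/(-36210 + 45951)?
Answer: 18409/3247 ≈ 5.6695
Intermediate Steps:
(17801 + 37426)/(-36210 + 45951) = 55227/9741 = 55227*(1/9741) = 18409/3247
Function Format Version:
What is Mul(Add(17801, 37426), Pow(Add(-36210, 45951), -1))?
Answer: Rational(18409, 3247) ≈ 5.6695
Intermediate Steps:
Mul(Add(17801, 37426), Pow(Add(-36210, 45951), -1)) = Mul(55227, Pow(9741, -1)) = Mul(55227, Rational(1, 9741)) = Rational(18409, 3247)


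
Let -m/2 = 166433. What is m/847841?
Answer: -332866/847841 ≈ -0.39260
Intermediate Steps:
m = -332866 (m = -2*166433 = -332866)
m/847841 = -332866/847841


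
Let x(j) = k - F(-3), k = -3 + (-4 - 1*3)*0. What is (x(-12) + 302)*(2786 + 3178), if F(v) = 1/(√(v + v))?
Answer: 1783236 + 994*I*√6 ≈ 1.7832e+6 + 2434.8*I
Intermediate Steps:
F(v) = √2/(2*√v) (F(v) = 1/(√(2*v)) = 1/(√2*√v) = √2/(2*√v))
k = -3 (k = -3 + (-4 - 3)*0 = -3 - 7*0 = -3 + 0 = -3)
x(j) = -3 + I*√6/6 (x(j) = -3 - √2/(2*√(-3)) = -3 - √2*(-I*√3/3)/2 = -3 - (-1)*I*√6/6 = -3 + I*√6/6)
(x(-12) + 302)*(2786 + 3178) = ((-3 + I*√6/6) + 302)*(2786 + 3178) = (299 + I*√6/6)*5964 = 1783236 + 994*I*√6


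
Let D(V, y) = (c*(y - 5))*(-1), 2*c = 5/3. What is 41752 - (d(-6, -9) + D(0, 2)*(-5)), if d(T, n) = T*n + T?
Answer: 83433/2 ≈ 41717.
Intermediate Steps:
c = 5/6 (c = (5/3)/2 = (5*(1/3))/2 = (1/2)*(5/3) = 5/6 ≈ 0.83333)
d(T, n) = T + T*n
D(V, y) = 25/6 - 5*y/6 (D(V, y) = (5*(y - 5)/6)*(-1) = (5*(-5 + y)/6)*(-1) = (-25/6 + 5*y/6)*(-1) = 25/6 - 5*y/6)
41752 - (d(-6, -9) + D(0, 2)*(-5)) = 41752 - (-6*(1 - 9) + (25/6 - 5/6*2)*(-5)) = 41752 - (-6*(-8) + (25/6 - 5/3)*(-5)) = 41752 - (48 + (5/2)*(-5)) = 41752 - (48 - 25/2) = 41752 - 1*71/2 = 41752 - 71/2 = 83433/2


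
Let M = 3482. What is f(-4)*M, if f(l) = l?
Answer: -13928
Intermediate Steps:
f(-4)*M = -4*3482 = -13928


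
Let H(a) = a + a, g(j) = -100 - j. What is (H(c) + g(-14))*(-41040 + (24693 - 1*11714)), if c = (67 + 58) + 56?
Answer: -7744836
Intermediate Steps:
c = 181 (c = 125 + 56 = 181)
H(a) = 2*a
(H(c) + g(-14))*(-41040 + (24693 - 1*11714)) = (2*181 + (-100 - 1*(-14)))*(-41040 + (24693 - 1*11714)) = (362 + (-100 + 14))*(-41040 + (24693 - 11714)) = (362 - 86)*(-41040 + 12979) = 276*(-28061) = -7744836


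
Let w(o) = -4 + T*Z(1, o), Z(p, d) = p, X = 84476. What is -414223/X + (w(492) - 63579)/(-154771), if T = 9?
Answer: -58739230709/13074434996 ≈ -4.4927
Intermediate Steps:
w(o) = 5 (w(o) = -4 + 9*1 = -4 + 9 = 5)
-414223/X + (w(492) - 63579)/(-154771) = -414223/84476 + (5 - 63579)/(-154771) = -414223*1/84476 - 63574*(-1/154771) = -414223/84476 + 63574/154771 = -58739230709/13074434996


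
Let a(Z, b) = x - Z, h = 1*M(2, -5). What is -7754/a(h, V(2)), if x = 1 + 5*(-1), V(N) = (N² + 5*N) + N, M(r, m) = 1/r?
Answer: 15508/9 ≈ 1723.1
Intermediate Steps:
h = ½ (h = 1/2 = 1*(½) = ½ ≈ 0.50000)
V(N) = N² + 6*N
x = -4 (x = 1 - 5 = -4)
a(Z, b) = -4 - Z
-7754/a(h, V(2)) = -7754/(-4 - 1*½) = -7754/(-4 - ½) = -7754/(-9/2) = -7754*(-2/9) = 15508/9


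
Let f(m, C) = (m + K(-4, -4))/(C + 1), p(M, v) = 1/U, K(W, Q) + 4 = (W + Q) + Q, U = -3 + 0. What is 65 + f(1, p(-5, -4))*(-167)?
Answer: 7645/2 ≈ 3822.5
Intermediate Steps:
U = -3
K(W, Q) = -4 + W + 2*Q (K(W, Q) = -4 + ((W + Q) + Q) = -4 + ((Q + W) + Q) = -4 + (W + 2*Q) = -4 + W + 2*Q)
p(M, v) = -⅓ (p(M, v) = 1/(-3) = -⅓)
f(m, C) = (-16 + m)/(1 + C) (f(m, C) = (m + (-4 - 4 + 2*(-4)))/(C + 1) = (m + (-4 - 4 - 8))/(1 + C) = (m - 16)/(1 + C) = (-16 + m)/(1 + C))
65 + f(1, p(-5, -4))*(-167) = 65 + ((-16 + 1)/(1 - ⅓))*(-167) = 65 + (-15/(⅔))*(-167) = 65 + ((3/2)*(-15))*(-167) = 65 - 45/2*(-167) = 65 + 7515/2 = 7645/2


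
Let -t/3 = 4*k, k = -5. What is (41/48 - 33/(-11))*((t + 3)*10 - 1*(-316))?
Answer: 87505/24 ≈ 3646.0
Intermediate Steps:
t = 60 (t = -12*(-5) = -3*(-20) = 60)
(41/48 - 33/(-11))*((t + 3)*10 - 1*(-316)) = (41/48 - 33/(-11))*((60 + 3)*10 - 1*(-316)) = (41*(1/48) - 33*(-1/11))*(63*10 + 316) = (41/48 + 3)*(630 + 316) = (185/48)*946 = 87505/24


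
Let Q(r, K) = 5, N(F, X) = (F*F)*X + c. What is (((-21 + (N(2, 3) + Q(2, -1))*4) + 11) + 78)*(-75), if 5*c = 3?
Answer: -10380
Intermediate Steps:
c = ⅗ (c = (⅕)*3 = ⅗ ≈ 0.60000)
N(F, X) = ⅗ + X*F² (N(F, X) = (F*F)*X + ⅗ = F²*X + ⅗ = X*F² + ⅗ = ⅗ + X*F²)
(((-21 + (N(2, 3) + Q(2, -1))*4) + 11) + 78)*(-75) = (((-21 + ((⅗ + 3*2²) + 5)*4) + 11) + 78)*(-75) = (((-21 + ((⅗ + 3*4) + 5)*4) + 11) + 78)*(-75) = (((-21 + ((⅗ + 12) + 5)*4) + 11) + 78)*(-75) = (((-21 + (63/5 + 5)*4) + 11) + 78)*(-75) = (((-21 + (88/5)*4) + 11) + 78)*(-75) = (((-21 + 352/5) + 11) + 78)*(-75) = ((247/5 + 11) + 78)*(-75) = (302/5 + 78)*(-75) = (692/5)*(-75) = -10380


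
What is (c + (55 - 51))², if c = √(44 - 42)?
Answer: (4 + √2)² ≈ 29.314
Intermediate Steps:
c = √2 ≈ 1.4142
(c + (55 - 51))² = (√2 + (55 - 51))² = (√2 + 4)² = (4 + √2)²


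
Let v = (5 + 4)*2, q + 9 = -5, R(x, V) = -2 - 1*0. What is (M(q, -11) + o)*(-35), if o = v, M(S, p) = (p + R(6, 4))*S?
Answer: -7000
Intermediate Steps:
R(x, V) = -2 (R(x, V) = -2 + 0 = -2)
q = -14 (q = -9 - 5 = -14)
M(S, p) = S*(-2 + p) (M(S, p) = (p - 2)*S = (-2 + p)*S = S*(-2 + p))
v = 18 (v = 9*2 = 18)
o = 18
(M(q, -11) + o)*(-35) = (-14*(-2 - 11) + 18)*(-35) = (-14*(-13) + 18)*(-35) = (182 + 18)*(-35) = 200*(-35) = -7000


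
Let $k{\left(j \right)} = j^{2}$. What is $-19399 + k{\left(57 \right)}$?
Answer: $-16150$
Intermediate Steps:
$-19399 + k{\left(57 \right)} = -19399 + 57^{2} = -19399 + 3249 = -16150$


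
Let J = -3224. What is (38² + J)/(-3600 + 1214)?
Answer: 890/1193 ≈ 0.74602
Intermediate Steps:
(38² + J)/(-3600 + 1214) = (38² - 3224)/(-3600 + 1214) = (1444 - 3224)/(-2386) = -1780*(-1/2386) = 890/1193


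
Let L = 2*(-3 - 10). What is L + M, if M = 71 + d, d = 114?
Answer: 159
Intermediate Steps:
L = -26 (L = 2*(-13) = -26)
M = 185 (M = 71 + 114 = 185)
L + M = -26 + 185 = 159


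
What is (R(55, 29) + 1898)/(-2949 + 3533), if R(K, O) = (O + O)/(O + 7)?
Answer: 34193/10512 ≈ 3.2528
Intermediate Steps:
R(K, O) = 2*O/(7 + O) (R(K, O) = (2*O)/(7 + O) = 2*O/(7 + O))
(R(55, 29) + 1898)/(-2949 + 3533) = (2*29/(7 + 29) + 1898)/(-2949 + 3533) = (2*29/36 + 1898)/584 = (2*29*(1/36) + 1898)*(1/584) = (29/18 + 1898)*(1/584) = (34193/18)*(1/584) = 34193/10512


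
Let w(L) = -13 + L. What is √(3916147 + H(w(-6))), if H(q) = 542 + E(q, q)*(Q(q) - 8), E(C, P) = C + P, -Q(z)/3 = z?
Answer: √3914827 ≈ 1978.6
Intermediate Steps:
Q(z) = -3*z
H(q) = 542 + 2*q*(-8 - 3*q) (H(q) = 542 + (q + q)*(-3*q - 8) = 542 + (2*q)*(-8 - 3*q) = 542 + 2*q*(-8 - 3*q))
√(3916147 + H(w(-6))) = √(3916147 + (542 - 16*(-13 - 6) - 6*(-13 - 6)²)) = √(3916147 + (542 - 16*(-19) - 6*(-19)²)) = √(3916147 + (542 + 304 - 6*361)) = √(3916147 + (542 + 304 - 2166)) = √(3916147 - 1320) = √3914827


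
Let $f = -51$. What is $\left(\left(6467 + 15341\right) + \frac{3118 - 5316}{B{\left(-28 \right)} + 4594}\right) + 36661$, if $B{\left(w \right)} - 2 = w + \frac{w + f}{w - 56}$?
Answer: $\frac{22439691347}{383791} \approx 58469.0$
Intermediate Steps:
$B{\left(w \right)} = 2 + w + \frac{-51 + w}{-56 + w}$ ($B{\left(w \right)} = 2 + \left(w + \frac{w - 51}{w - 56}\right) = 2 + \left(w + \frac{-51 + w}{-56 + w}\right) = 2 + w + \frac{-51 + w}{-56 + w}$)
$\left(\left(6467 + 15341\right) + \frac{3118 - 5316}{B{\left(-28 \right)} + 4594}\right) + 36661 = \left(\left(6467 + 15341\right) + \frac{3118 - 5316}{\frac{-163 + \left(-28\right)^{2} - -1484}{-56 - 28} + 4594}\right) + 36661 = \left(21808 - \frac{2198}{\frac{-163 + 784 + 1484}{-84} + 4594}\right) + 36661 = \left(21808 - \frac{2198}{\left(- \frac{1}{84}\right) 2105 + 4594}\right) + 36661 = \left(21808 - \frac{2198}{- \frac{2105}{84} + 4594}\right) + 36661 = \left(21808 - \frac{2198}{\frac{383791}{84}}\right) + 36661 = \left(21808 - \frac{184632}{383791}\right) + 36661 = \frac{8369529496}{383791} + 36661 = \frac{22439691347}{383791}$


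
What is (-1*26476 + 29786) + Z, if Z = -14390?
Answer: -11080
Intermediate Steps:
(-1*26476 + 29786) + Z = (-1*26476 + 29786) - 14390 = (-26476 + 29786) - 14390 = 3310 - 14390 = -11080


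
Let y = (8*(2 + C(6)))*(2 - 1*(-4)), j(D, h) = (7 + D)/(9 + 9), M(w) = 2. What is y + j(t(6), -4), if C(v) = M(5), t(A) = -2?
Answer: 3461/18 ≈ 192.28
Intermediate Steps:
j(D, h) = 7/18 + D/18 (j(D, h) = (7 + D)/18 = (7 + D)*(1/18) = 7/18 + D/18)
C(v) = 2
y = 192 (y = (8*(2 + 2))*(2 - 1*(-4)) = (8*4)*(2 + 4) = 32*6 = 192)
y + j(t(6), -4) = 192 + (7/18 + (1/18)*(-2)) = 192 + (7/18 - 1/9) = 192 + 5/18 = 3461/18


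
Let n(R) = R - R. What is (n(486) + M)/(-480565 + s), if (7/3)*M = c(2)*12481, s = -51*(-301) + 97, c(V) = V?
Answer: -3566/155039 ≈ -0.023001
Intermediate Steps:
s = 15448 (s = 15351 + 97 = 15448)
n(R) = 0
M = 10698 (M = 3*(2*12481)/7 = (3/7)*24962 = 10698)
(n(486) + M)/(-480565 + s) = (0 + 10698)/(-480565 + 15448) = 10698/(-465117) = 10698*(-1/465117) = -3566/155039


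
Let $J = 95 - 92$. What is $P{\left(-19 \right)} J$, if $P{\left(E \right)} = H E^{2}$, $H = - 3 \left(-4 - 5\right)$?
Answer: $29241$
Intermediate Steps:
$H = 27$ ($H = \left(-3\right) \left(-9\right) = 27$)
$P{\left(E \right)} = 27 E^{2}$
$J = 3$
$P{\left(-19 \right)} J = 27 \left(-19\right)^{2} \cdot 3 = 27 \cdot 361 \cdot 3 = 9747 \cdot 3 = 29241$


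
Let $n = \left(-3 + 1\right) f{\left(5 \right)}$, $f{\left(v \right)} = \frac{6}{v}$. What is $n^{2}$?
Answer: $\frac{144}{25} \approx 5.76$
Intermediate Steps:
$n = - \frac{12}{5}$ ($n = \left(-3 + 1\right) \frac{6}{5} = - 2 \cdot 6 \cdot \frac{1}{5} = \left(-2\right) \frac{6}{5} = - \frac{12}{5} \approx -2.4$)
$n^{2} = \left(- \frac{12}{5}\right)^{2} = \frac{144}{25}$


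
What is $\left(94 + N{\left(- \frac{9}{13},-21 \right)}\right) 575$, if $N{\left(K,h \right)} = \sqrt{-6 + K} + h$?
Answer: $41975 + \frac{575 i \sqrt{1131}}{13} \approx 41975.0 + 1487.5 i$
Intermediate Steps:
$N{\left(K,h \right)} = h + \sqrt{-6 + K}$
$\left(94 + N{\left(- \frac{9}{13},-21 \right)}\right) 575 = \left(94 - \left(21 - \sqrt{-6 - \frac{9}{13}}\right)\right) 575 = \left(94 - \left(21 - \sqrt{- \frac{87}{13}}\right)\right) 575 = \left(94 - \left(21 - \frac{i \sqrt{1131}}{13}\right)\right) 575 = \left(73 + \frac{i \sqrt{1131}}{13}\right) 575 = 41975 + \frac{575 i \sqrt{1131}}{13}$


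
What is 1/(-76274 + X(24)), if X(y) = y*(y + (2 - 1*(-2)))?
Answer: -1/75602 ≈ -1.3227e-5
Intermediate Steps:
X(y) = y*(4 + y) (X(y) = y*(y + (2 + 2)) = y*(y + 4) = y*(4 + y))
1/(-76274 + X(24)) = 1/(-76274 + 24*(4 + 24)) = 1/(-76274 + 24*28) = 1/(-76274 + 672) = 1/(-75602) = -1/75602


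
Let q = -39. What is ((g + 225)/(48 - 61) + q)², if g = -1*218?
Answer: 264196/169 ≈ 1563.3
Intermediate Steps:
g = -218
((g + 225)/(48 - 61) + q)² = ((-218 + 225)/(48 - 61) - 39)² = (7/(-13) - 39)² = (7*(-1/13) - 39)² = (-7/13 - 39)² = (-514/13)² = 264196/169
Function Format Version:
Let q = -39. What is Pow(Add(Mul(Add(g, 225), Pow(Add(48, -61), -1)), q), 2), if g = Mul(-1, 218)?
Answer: Rational(264196, 169) ≈ 1563.3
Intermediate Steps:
g = -218
Pow(Add(Mul(Add(g, 225), Pow(Add(48, -61), -1)), q), 2) = Pow(Add(Mul(Add(-218, 225), Pow(Add(48, -61), -1)), -39), 2) = Pow(Add(Mul(7, Pow(-13, -1)), -39), 2) = Pow(Add(Mul(7, Rational(-1, 13)), -39), 2) = Pow(Add(Rational(-7, 13), -39), 2) = Pow(Rational(-514, 13), 2) = Rational(264196, 169)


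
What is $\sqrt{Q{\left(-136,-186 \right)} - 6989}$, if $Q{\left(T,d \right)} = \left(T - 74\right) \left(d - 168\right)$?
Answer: $\sqrt{67351} \approx 259.52$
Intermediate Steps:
$Q{\left(T,d \right)} = \left(-168 + d\right) \left(-74 + T\right)$ ($Q{\left(T,d \right)} = \left(T + \left(-82 + 8\right)\right) \left(-168 + d\right) = \left(T - 74\right) \left(-168 + d\right) = \left(-74 + T\right) \left(-168 + d\right) = \left(-168 + d\right) \left(-74 + T\right)$)
$\sqrt{Q{\left(-136,-186 \right)} - 6989} = \sqrt{\left(12432 - -22848 - -13764 - -25296\right) - 6989} = \sqrt{\left(12432 + 22848 + 13764 + 25296\right) - 6989} = \sqrt{74340 - 6989} = \sqrt{67351}$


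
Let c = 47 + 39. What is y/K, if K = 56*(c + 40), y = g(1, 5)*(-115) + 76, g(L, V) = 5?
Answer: -499/7056 ≈ -0.070720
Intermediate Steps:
c = 86
y = -499 (y = 5*(-115) + 76 = -575 + 76 = -499)
K = 7056 (K = 56*(86 + 40) = 56*126 = 7056)
y/K = -499/7056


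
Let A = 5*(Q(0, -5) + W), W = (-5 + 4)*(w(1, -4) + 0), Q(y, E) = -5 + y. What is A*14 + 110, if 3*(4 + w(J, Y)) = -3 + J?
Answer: 260/3 ≈ 86.667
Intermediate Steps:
w(J, Y) = -5 + J/3 (w(J, Y) = -4 + (-3 + J)/3 = -4 + (-1 + J/3) = -5 + J/3)
W = 14/3 (W = (-5 + 4)*((-5 + (⅓)*1) + 0) = -((-5 + ⅓) + 0) = -(-14/3 + 0) = -1*(-14/3) = 14/3 ≈ 4.6667)
A = -5/3 (A = 5*((-5 + 0) + 14/3) = 5*(-5 + 14/3) = 5*(-⅓) = -5/3 ≈ -1.6667)
A*14 + 110 = -5/3*14 + 110 = -70/3 + 110 = 260/3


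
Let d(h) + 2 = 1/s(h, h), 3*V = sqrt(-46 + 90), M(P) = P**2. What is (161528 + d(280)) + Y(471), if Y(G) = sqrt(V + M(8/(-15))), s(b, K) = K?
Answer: 45227281/280 + sqrt(64 + 150*sqrt(11))/15 ≈ 1.6153e+5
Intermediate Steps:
V = 2*sqrt(11)/3 (V = sqrt(-46 + 90)/3 = sqrt(44)/3 = (2*sqrt(11))/3 = 2*sqrt(11)/3 ≈ 2.2111)
d(h) = -2 + 1/h
Y(G) = sqrt(64/225 + 2*sqrt(11)/3) (Y(G) = sqrt(2*sqrt(11)/3 + (8/(-15))**2) = sqrt(2*sqrt(11)/3 + (8*(-1/15))**2) = sqrt(2*sqrt(11)/3 + (-8/15)**2) = sqrt(2*sqrt(11)/3 + 64/225) = sqrt(64/225 + 2*sqrt(11)/3))
(161528 + d(280)) + Y(471) = (161528 + (-2 + 1/280)) + sqrt(64 + 150*sqrt(11))/15 = (161528 - 559/280) + sqrt(64 + 150*sqrt(11))/15 = 45227281/280 + sqrt(64 + 150*sqrt(11))/15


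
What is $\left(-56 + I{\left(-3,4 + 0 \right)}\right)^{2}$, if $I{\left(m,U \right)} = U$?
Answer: $2704$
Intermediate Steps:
$\left(-56 + I{\left(-3,4 + 0 \right)}\right)^{2} = \left(-56 + \left(4 + 0\right)\right)^{2} = \left(-56 + 4\right)^{2} = \left(-52\right)^{2} = 2704$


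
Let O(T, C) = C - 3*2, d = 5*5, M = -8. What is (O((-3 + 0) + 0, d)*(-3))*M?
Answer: 456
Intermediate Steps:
d = 25
O(T, C) = -6 + C (O(T, C) = C - 6 = -6 + C)
(O((-3 + 0) + 0, d)*(-3))*M = ((-6 + 25)*(-3))*(-8) = (19*(-3))*(-8) = -57*(-8) = 456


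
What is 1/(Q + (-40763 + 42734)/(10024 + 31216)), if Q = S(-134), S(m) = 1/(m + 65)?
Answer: 2845560/94759 ≈ 30.029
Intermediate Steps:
S(m) = 1/(65 + m)
Q = -1/69 (Q = 1/(65 - 134) = 1/(-69) = -1/69 ≈ -0.014493)
1/(Q + (-40763 + 42734)/(10024 + 31216)) = 1/(-1/69 + (-40763 + 42734)/(10024 + 31216)) = 1/(-1/69 + 1971/41240) = 1/(94759/2845560) = 2845560/94759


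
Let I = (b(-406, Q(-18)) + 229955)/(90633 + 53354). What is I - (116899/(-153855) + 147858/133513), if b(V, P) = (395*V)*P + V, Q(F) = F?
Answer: 3314937784455146/155669973431895 ≈ 21.295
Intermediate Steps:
b(V, P) = V + 395*P*V (b(V, P) = 395*P*V + V = V + 395*P*V)
I = 3116209/143987 (I = (-406*(1 + 395*(-18)) + 229955)/(90633 + 53354) = (-406*(1 - 7110) + 229955)/143987 = (-406*(-7109) + 229955)*(1/143987) = (2886254 + 229955)*(1/143987) = 3116209*(1/143987) = 3116209/143987 ≈ 21.642)
I - (116899/(-153855) + 147858/133513) = 3116209/143987 - (116899/(-153855) + 147858/133513) = 3116209/143987 - (116899*(-1/153855) + 147858*(1/133513)) = 3116209/143987 - (-116899/153855 + 7782/7027) = 3116209/143987 - 1*375850337/1081139085 = 3116209/143987 - 375850337/1081139085 = 3314937784455146/155669973431895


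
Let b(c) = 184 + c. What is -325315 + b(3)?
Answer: -325128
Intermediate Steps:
-325315 + b(3) = -325315 + (184 + 3) = -325315 + 187 = -325128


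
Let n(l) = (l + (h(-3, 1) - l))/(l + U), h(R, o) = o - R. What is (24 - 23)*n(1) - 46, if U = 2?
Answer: -134/3 ≈ -44.667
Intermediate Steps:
n(l) = 4/(2 + l) (n(l) = (l + ((1 - 1*(-3)) - l))/(l + 2) = (l + ((1 + 3) - l))/(2 + l) = (l + (4 - l))/(2 + l) = 4/(2 + l))
(24 - 23)*n(1) - 46 = (24 - 23)*(4/(2 + 1)) - 46 = 1*(4/3) - 46 = 4/3 - 46 = -134/3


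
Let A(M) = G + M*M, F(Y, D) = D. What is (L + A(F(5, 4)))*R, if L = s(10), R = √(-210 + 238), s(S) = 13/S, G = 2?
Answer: 193*√7/5 ≈ 102.13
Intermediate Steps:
R = 2*√7 (R = √28 = 2*√7 ≈ 5.2915)
A(M) = 2 + M² (A(M) = 2 + M*M = 2 + M²)
L = 13/10 ≈ 1.3000
(L + A(F(5, 4)))*R = (13/10 + (2 + 4²))*(2*√7) = (13/10 + (2 + 16))*(2*√7) = (13/10 + 18)*(2*√7) = 193*(2*√7)/10 = 193*√7/5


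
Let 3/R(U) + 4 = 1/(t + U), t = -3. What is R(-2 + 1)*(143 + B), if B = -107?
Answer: -432/17 ≈ -25.412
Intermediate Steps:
R(U) = 3/(-4 + 1/(-3 + U))
R(-2 + 1)*(143 + B) = (3*(3 - (-2 + 1))/(-13 + 4*(-2 + 1)))*(143 - 107) = (3*(3 - 1*(-1))/(-13 + 4*(-1)))*36 = (3*(3 + 1)/(-13 - 4))*36 = (3*4/(-17))*36 = (3*(-1/17)*4)*36 = -12/17*36 = -432/17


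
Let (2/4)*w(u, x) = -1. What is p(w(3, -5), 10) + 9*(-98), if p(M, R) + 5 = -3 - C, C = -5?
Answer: -885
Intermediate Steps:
w(u, x) = -2 (w(u, x) = 2*(-1) = -2)
p(M, R) = -3 (p(M, R) = -5 + (-3 - 1*(-5)) = -5 + (-3 + 5) = -5 + 2 = -3)
p(w(3, -5), 10) + 9*(-98) = -3 + 9*(-98) = -3 - 882 = -885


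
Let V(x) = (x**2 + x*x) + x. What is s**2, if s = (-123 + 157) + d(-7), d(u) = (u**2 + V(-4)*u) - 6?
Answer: 14161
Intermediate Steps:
V(x) = x + 2*x**2 (V(x) = (x**2 + x**2) + x = 2*x**2 + x = x + 2*x**2)
d(u) = -6 + u**2 + 28*u (d(u) = (u**2 + (-4*(1 + 2*(-4)))*u) - 6 = (u**2 + (-4*(1 - 8))*u) - 6 = (u**2 + (-4*(-7))*u) - 6 = (u**2 + 28*u) - 6 = -6 + u**2 + 28*u)
s = -119 (s = (-123 + 157) + (-6 + (-7)**2 + 28*(-7)) = 34 + (-6 + 49 - 196) = 34 - 153 = -119)
s**2 = (-119)**2 = 14161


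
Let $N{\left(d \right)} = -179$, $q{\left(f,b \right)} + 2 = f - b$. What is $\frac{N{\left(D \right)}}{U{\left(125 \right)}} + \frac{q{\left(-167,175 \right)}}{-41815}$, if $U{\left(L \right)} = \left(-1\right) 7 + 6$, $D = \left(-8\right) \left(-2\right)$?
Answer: $\frac{7485229}{41815} \approx 179.01$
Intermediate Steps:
$D = 16$
$q{\left(f,b \right)} = -2 + f - b$ ($q{\left(f,b \right)} = -2 - \left(b - f\right) = -2 + f - b$)
$U{\left(L \right)} = -1$ ($U{\left(L \right)} = -7 + 6 = -1$)
$\frac{N{\left(D \right)}}{U{\left(125 \right)}} + \frac{q{\left(-167,175 \right)}}{-41815} = - \frac{179}{-1} + \frac{-2 - 167 - 175}{-41815} = \left(-179\right) \left(-1\right) + \left(-2 - 167 - 175\right) \left(- \frac{1}{41815}\right) = 179 - - \frac{344}{41815} = 179 + \frac{344}{41815} = \frac{7485229}{41815}$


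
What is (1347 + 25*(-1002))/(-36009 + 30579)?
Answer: 7901/1810 ≈ 4.3652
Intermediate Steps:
(1347 + 25*(-1002))/(-36009 + 30579) = (1347 - 25050)/(-5430) = -23703*(-1/5430) = 7901/1810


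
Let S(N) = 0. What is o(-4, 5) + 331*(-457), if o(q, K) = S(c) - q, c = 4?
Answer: -151263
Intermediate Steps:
o(q, K) = -q (o(q, K) = 0 - q = -q)
o(-4, 5) + 331*(-457) = -1*(-4) + 331*(-457) = 4 - 151267 = -151263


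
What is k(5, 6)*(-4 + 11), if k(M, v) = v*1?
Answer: 42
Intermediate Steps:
k(M, v) = v
k(5, 6)*(-4 + 11) = 6*(-4 + 11) = 6*7 = 42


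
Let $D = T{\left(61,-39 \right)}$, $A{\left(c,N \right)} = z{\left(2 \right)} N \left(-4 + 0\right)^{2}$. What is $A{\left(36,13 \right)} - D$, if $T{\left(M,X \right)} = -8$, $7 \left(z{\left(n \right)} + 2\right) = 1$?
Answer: $- \frac{2648}{7} \approx -378.29$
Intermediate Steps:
$z{\left(n \right)} = - \frac{13}{7}$ ($z{\left(n \right)} = -2 + \frac{1}{7} \cdot 1 = -2 + \frac{1}{7} = - \frac{13}{7}$)
$A{\left(c,N \right)} = - \frac{208 N}{7}$ ($A{\left(c,N \right)} = - \frac{13 N}{7} \left(-4 + 0\right)^{2} = - \frac{13 N}{7} \left(-4\right)^{2} = - \frac{13 N}{7} \cdot 16 = - \frac{208 N}{7}$)
$D = -8$
$A{\left(36,13 \right)} - D = \left(- \frac{208}{7}\right) 13 - -8 = - \frac{2704}{7} + 8 = - \frac{2648}{7}$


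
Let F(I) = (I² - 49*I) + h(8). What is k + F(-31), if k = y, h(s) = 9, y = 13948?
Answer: 16437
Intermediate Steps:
F(I) = 9 + I² - 49*I (F(I) = (I² - 49*I) + 9 = 9 + I² - 49*I)
k = 13948
k + F(-31) = 13948 + (9 + (-31)² - 49*(-31)) = 13948 + (9 + 961 + 1519) = 13948 + 2489 = 16437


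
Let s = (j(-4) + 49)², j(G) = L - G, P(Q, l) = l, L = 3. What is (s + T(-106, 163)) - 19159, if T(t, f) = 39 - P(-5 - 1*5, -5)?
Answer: -15979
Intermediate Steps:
j(G) = 3 - G
s = 3136 (s = ((3 - 1*(-4)) + 49)² = ((3 + 4) + 49)² = (7 + 49)² = 56² = 3136)
T(t, f) = 44 (T(t, f) = 39 - 1*(-5) = 39 + 5 = 44)
(s + T(-106, 163)) - 19159 = (3136 + 44) - 19159 = 3180 - 19159 = -15979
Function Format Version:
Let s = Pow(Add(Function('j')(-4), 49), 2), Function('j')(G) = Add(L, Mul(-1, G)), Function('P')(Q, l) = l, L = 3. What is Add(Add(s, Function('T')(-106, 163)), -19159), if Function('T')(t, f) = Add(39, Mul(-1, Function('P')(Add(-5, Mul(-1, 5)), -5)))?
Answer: -15979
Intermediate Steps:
Function('j')(G) = Add(3, Mul(-1, G))
s = 3136 (s = Pow(Add(Add(3, Mul(-1, -4)), 49), 2) = Pow(Add(Add(3, 4), 49), 2) = Pow(Add(7, 49), 2) = Pow(56, 2) = 3136)
Function('T')(t, f) = 44 (Function('T')(t, f) = Add(39, Mul(-1, -5)) = Add(39, 5) = 44)
Add(Add(s, Function('T')(-106, 163)), -19159) = Add(Add(3136, 44), -19159) = Add(3180, -19159) = -15979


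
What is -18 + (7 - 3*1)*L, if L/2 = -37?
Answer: -314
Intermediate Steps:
L = -74 (L = 2*(-37) = -74)
-18 + (7 - 3*1)*L = -18 + (7 - 3*1)*(-74) = -18 + (7 - 3)*(-74) = -18 + 4*(-74) = -18 - 296 = -314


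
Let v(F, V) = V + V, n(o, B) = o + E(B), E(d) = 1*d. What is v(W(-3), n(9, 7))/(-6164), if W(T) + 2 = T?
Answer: -8/1541 ≈ -0.0051914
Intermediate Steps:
E(d) = d
n(o, B) = B + o (n(o, B) = o + B = B + o)
W(T) = -2 + T
v(F, V) = 2*V
v(W(-3), n(9, 7))/(-6164) = (2*(7 + 9))/(-6164) = (2*16)*(-1/6164) = 32*(-1/6164) = -8/1541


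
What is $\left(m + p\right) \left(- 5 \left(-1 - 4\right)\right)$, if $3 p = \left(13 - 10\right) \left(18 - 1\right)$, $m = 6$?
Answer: $575$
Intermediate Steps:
$p = 17$ ($p = \frac{\left(13 - 10\right) \left(18 - 1\right)}{3} = \frac{3 \cdot 17}{3} = \frac{1}{3} \cdot 51 = 17$)
$\left(m + p\right) \left(- 5 \left(-1 - 4\right)\right) = \left(6 + 17\right) \left(- 5 \left(-1 - 4\right)\right) = 23 \left(\left(-5\right) \left(-5\right)\right) = 23 \cdot 25 = 575$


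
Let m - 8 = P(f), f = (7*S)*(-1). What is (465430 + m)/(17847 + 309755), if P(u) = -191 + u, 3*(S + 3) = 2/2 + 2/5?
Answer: 6978971/4914030 ≈ 1.4202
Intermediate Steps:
S = -38/15 (S = -3 + (2/2 + 2/5)/3 = -3 + (2*(1/2) + 2*(1/5))/3 = -3 + (1 + 2/5)/3 = -3 + (1/3)*(7/5) = -3 + 7/15 = -38/15 ≈ -2.5333)
f = 266/15 (f = (7*(-38/15))*(-1) = -266/15*(-1) = 266/15 ≈ 17.733)
m = -2479/15 (m = 8 + (-191 + 266/15) = 8 - 2599/15 = -2479/15 ≈ -165.27)
(465430 + m)/(17847 + 309755) = (465430 - 2479/15)/(17847 + 309755) = (6978971/15)/327602 = (6978971/15)*(1/327602) = 6978971/4914030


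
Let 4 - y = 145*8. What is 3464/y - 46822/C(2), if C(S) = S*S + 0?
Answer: -6767511/578 ≈ -11709.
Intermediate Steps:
y = -1156 (y = 4 - 145*8 = 4 - 1*1160 = 4 - 1160 = -1156)
C(S) = S**2 (C(S) = S**2 + 0 = S**2)
3464/y - 46822/C(2) = 3464/(-1156) - 46822/(2**2) = 3464*(-1/1156) - 46822/4 = -866/289 - 46822*1/4 = -866/289 - 23411/2 = -6767511/578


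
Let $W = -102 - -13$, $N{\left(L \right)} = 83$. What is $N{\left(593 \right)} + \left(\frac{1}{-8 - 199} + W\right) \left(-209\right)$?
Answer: $\frac{3867797}{207} \approx 18685.0$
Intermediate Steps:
$W = -89$ ($W = -102 + 13 = -89$)
$N{\left(593 \right)} + \left(\frac{1}{-8 - 199} + W\right) \left(-209\right) = 83 + \left(\frac{1}{-8 - 199} - 89\right) \left(-209\right) = 83 + \left(\frac{1}{-207} - 89\right) \left(-209\right) = 83 + \left(- \frac{1}{207} - 89\right) \left(-209\right) = 83 - - \frac{3850616}{207} = 83 + \frac{3850616}{207} = \frac{3867797}{207}$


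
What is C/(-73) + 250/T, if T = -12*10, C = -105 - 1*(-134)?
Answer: -2173/876 ≈ -2.4806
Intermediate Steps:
C = 29 (C = -105 + 134 = 29)
T = -120
C/(-73) + 250/T = 29/(-73) + 250/(-120) = 29*(-1/73) + 250*(-1/120) = -29/73 - 25/12 = -2173/876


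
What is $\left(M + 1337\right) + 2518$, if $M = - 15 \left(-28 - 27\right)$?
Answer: $4680$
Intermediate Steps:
$M = 825$ ($M = \left(-15\right) \left(-55\right) = 825$)
$\left(M + 1337\right) + 2518 = \left(825 + 1337\right) + 2518 = 2162 + 2518 = 4680$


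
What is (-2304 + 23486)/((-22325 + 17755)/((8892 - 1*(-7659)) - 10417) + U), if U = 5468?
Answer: 64965194/16768071 ≈ 3.8743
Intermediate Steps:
(-2304 + 23486)/((-22325 + 17755)/((8892 - 1*(-7659)) - 10417) + U) = (-2304 + 23486)/((-22325 + 17755)/((8892 - 1*(-7659)) - 10417) + 5468) = 21182/(-4570/((8892 + 7659) - 10417) + 5468) = 21182/(-4570/(16551 - 10417) + 5468) = 21182/(-4570/6134 + 5468) = 21182/(-4570*1/6134 + 5468) = 21182/(-2285/3067 + 5468) = 21182/(16768071/3067) = 21182*(3067/16768071) = 64965194/16768071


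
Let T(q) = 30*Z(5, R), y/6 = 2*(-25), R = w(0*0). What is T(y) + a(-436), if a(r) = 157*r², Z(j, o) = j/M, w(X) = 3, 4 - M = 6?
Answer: 29844997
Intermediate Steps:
M = -2 (M = 4 - 1*6 = 4 - 6 = -2)
R = 3
Z(j, o) = -j/2 (Z(j, o) = j/(-2) = j*(-½) = -j/2)
y = -300 (y = 6*(2*(-25)) = 6*(-50) = -300)
T(q) = -75 (T(q) = 30*(-½*5) = 30*(-5/2) = -75)
T(y) + a(-436) = -75 + 157*(-436)² = -75 + 157*190096 = -75 + 29845072 = 29844997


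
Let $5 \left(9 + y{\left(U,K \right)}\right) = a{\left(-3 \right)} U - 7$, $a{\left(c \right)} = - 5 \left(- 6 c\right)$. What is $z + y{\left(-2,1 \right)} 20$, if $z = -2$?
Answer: $510$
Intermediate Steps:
$a{\left(c \right)} = 30 c$ ($a{\left(c \right)} = - 5 \left(- 6 c\right) = 30 c$)
$y{\left(U,K \right)} = - \frac{52}{5} - 18 U$ ($y{\left(U,K \right)} = -9 + \frac{30 \left(-3\right) U - 7}{5} = -9 + \frac{- 90 U - 7}{5} = -9 + \frac{-7 - 90 U}{5} = -9 - \left(\frac{7}{5} + 18 U\right) = - \frac{52}{5} - 18 U$)
$z + y{\left(-2,1 \right)} 20 = -2 + \left(- \frac{52}{5} - -36\right) 20 = -2 + \left(- \frac{52}{5} + 36\right) 20 = -2 + \frac{128}{5} \cdot 20 = -2 + 512 = 510$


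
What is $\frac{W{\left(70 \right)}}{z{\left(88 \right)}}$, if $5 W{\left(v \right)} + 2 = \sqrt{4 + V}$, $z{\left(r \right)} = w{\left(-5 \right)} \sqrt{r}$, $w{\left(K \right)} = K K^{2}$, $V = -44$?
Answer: $\frac{\sqrt{22} \left(1 - i \sqrt{10}\right)}{13750} \approx 0.00034112 - 0.0010787 i$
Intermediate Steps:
$w{\left(K \right)} = K^{3}$
$z{\left(r \right)} = - 125 \sqrt{r}$ ($z{\left(r \right)} = \left(-5\right)^{3} \sqrt{r} = - 125 \sqrt{r}$)
$W{\left(v \right)} = - \frac{2}{5} + \frac{2 i \sqrt{10}}{5}$ ($W{\left(v \right)} = - \frac{2}{5} + \frac{\sqrt{4 - 44}}{5} = - \frac{2}{5} + \frac{\sqrt{-40}}{5} = - \frac{2}{5} + \frac{2 i \sqrt{10}}{5}$)
$\frac{W{\left(70 \right)}}{z{\left(88 \right)}} = \frac{- \frac{2}{5} + \frac{2 i \sqrt{10}}{5}}{\left(-125\right) \sqrt{88}} = \frac{- \frac{2}{5} + \frac{2 i \sqrt{10}}{5}}{\left(-125\right) 2 \sqrt{22}} = \frac{- \frac{2}{5} + \frac{2 i \sqrt{10}}{5}}{\left(-250\right) \sqrt{22}} = \left(- \frac{2}{5} + \frac{2 i \sqrt{10}}{5}\right) \left(- \frac{\sqrt{22}}{5500}\right) = - \frac{\sqrt{22} \left(- \frac{2}{5} + \frac{2 i \sqrt{10}}{5}\right)}{5500}$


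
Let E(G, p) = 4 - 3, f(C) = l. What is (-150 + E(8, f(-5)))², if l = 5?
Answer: 22201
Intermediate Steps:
f(C) = 5
E(G, p) = 1
(-150 + E(8, f(-5)))² = (-150 + 1)² = (-149)² = 22201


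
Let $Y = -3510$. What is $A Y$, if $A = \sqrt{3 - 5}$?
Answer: $- 3510 i \sqrt{2} \approx - 4963.9 i$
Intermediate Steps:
$A = i \sqrt{2}$ ($A = \sqrt{-2} = i \sqrt{2} \approx 1.4142 i$)
$A Y = i \sqrt{2} \left(-3510\right) = - 3510 i \sqrt{2}$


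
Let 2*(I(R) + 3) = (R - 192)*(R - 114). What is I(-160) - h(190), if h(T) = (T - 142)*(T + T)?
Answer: 29981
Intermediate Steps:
I(R) = -3 + (-192 + R)*(-114 + R)/2 (I(R) = -3 + ((R - 192)*(R - 114))/2 = -3 + ((-192 + R)*(-114 + R))/2 = -3 + (-192 + R)*(-114 + R)/2)
h(T) = 2*T*(-142 + T) (h(T) = (-142 + T)*(2*T) = 2*T*(-142 + T))
I(-160) - h(190) = (10941 + (½)*(-160)² - 153*(-160)) - 2*190*(-142 + 190) = (10941 + (½)*25600 + 24480) - 2*190*48 = (10941 + 12800 + 24480) - 1*18240 = 48221 - 18240 = 29981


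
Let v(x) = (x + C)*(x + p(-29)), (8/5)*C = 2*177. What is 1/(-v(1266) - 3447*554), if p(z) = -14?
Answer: -1/3771675 ≈ -2.6513e-7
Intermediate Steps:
C = 885/4 (C = 5*(2*177)/8 = (5/8)*354 = 885/4 ≈ 221.25)
v(x) = (-14 + x)*(885/4 + x) (v(x) = (x + 885/4)*(x - 14) = (885/4 + x)*(-14 + x) = (-14 + x)*(885/4 + x))
1/(-v(1266) - 3447*554) = 1/(-(-6195/2 + 1266**2 + (829/4)*1266) - 3447*554) = 1/(-(-6195/2 + 1602756 + 524757/2) - 1909638) = 1/(-1*1862037 - 1909638) = 1/(-1862037 - 1909638) = 1/(-3771675) = -1/3771675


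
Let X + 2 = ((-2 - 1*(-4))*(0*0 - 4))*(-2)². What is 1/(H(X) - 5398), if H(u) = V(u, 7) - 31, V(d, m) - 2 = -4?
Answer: -1/5431 ≈ -0.00018413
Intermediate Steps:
V(d, m) = -2 (V(d, m) = 2 - 4 = -2)
X = -34 (X = -2 + ((-2 - 1*(-4))*(0*0 - 4))*(-2)² = -2 + ((-2 + 4)*(0 - 4))*4 = -2 + (2*(-4))*4 = -2 - 8*4 = -2 - 32 = -34)
H(u) = -33 (H(u) = -2 - 31 = -33)
1/(H(X) - 5398) = 1/(-33 - 5398) = 1/(-5431) = -1/5431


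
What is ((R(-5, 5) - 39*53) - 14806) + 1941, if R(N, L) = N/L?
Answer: -14933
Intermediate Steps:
((R(-5, 5) - 39*53) - 14806) + 1941 = ((-5/5 - 39*53) - 14806) + 1941 = ((-5*⅕ - 2067) - 14806) + 1941 = ((-1 - 2067) - 14806) + 1941 = (-2068 - 14806) + 1941 = -16874 + 1941 = -14933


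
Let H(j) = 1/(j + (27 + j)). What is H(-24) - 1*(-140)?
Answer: 2939/21 ≈ 139.95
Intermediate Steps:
H(j) = 1/(27 + 2*j)
H(-24) - 1*(-140) = 1/(27 + 2*(-24)) - 1*(-140) = 1/(27 - 48) + 140 = 1/(-21) + 140 = -1/21 + 140 = 2939/21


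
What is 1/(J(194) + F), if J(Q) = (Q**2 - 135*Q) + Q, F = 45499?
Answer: 1/57139 ≈ 1.7501e-5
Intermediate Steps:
J(Q) = Q**2 - 134*Q
1/(J(194) + F) = 1/(194*(-134 + 194) + 45499) = 1/(194*60 + 45499) = 1/(11640 + 45499) = 1/57139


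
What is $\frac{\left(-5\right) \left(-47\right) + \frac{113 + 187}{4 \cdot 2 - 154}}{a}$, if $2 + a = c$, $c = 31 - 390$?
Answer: $- \frac{895}{1387} \approx -0.64528$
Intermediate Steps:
$c = -359$
$a = -361$ ($a = -2 - 359 = -361$)
$\frac{\left(-5\right) \left(-47\right) + \frac{113 + 187}{4 \cdot 2 - 154}}{a} = \frac{\left(-5\right) \left(-47\right) + \frac{113 + 187}{4 \cdot 2 - 154}}{-361} = \left(235 + \frac{300}{8 - 154}\right) \left(- \frac{1}{361}\right) = \left(235 + \frac{300}{-146}\right) \left(- \frac{1}{361}\right) = \left(235 + 300 \left(- \frac{1}{146}\right)\right) \left(- \frac{1}{361}\right) = \left(235 - \frac{150}{73}\right) \left(- \frac{1}{361}\right) = \frac{17005}{73} \left(- \frac{1}{361}\right) = - \frac{895}{1387}$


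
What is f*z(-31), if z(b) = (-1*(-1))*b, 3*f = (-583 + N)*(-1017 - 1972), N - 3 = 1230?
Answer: 60228350/3 ≈ 2.0076e+7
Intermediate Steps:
N = 1233 (N = 3 + 1230 = 1233)
f = -1942850/3 (f = ((-583 + 1233)*(-1017 - 1972))/3 = (650*(-2989))/3 = (⅓)*(-1942850) = -1942850/3 ≈ -6.4762e+5)
z(b) = b (z(b) = 1*b = b)
f*z(-31) = -1942850/3*(-31) = 60228350/3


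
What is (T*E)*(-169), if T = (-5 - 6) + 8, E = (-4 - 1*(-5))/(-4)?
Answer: -507/4 ≈ -126.75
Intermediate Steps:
E = -¼ (E = (-4 + 5)*(-¼) = 1*(-¼) = -¼ ≈ -0.25000)
T = -3 (T = -11 + 8 = -3)
(T*E)*(-169) = -3*(-¼)*(-169) = (¾)*(-169) = -507/4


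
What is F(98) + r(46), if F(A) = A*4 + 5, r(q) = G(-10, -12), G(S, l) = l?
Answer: 385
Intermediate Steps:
r(q) = -12
F(A) = 5 + 4*A (F(A) = 4*A + 5 = 5 + 4*A)
F(98) + r(46) = (5 + 4*98) - 12 = (5 + 392) - 12 = 397 - 12 = 385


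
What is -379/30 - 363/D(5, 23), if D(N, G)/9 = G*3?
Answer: -27361/2070 ≈ -13.218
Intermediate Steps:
D(N, G) = 27*G (D(N, G) = 9*(G*3) = 9*(3*G) = 27*G)
-379/30 - 363/D(5, 23) = -379/30 - 363/(27*23) = -379*1/30 - 363/621 = -379/30 - 363*1/621 = -379/30 - 121/207 = -27361/2070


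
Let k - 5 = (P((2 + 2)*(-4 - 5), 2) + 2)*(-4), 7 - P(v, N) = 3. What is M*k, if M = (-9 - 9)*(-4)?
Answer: -1368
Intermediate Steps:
P(v, N) = 4 (P(v, N) = 7 - 1*3 = 7 - 3 = 4)
M = 72 (M = -18*(-4) = 72)
k = -19 (k = 5 + (4 + 2)*(-4) = 5 + 6*(-4) = 5 - 24 = -19)
M*k = 72*(-19) = -1368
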